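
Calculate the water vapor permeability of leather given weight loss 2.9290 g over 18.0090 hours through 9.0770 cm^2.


Formula: WVP = loss / (area * time)
Substituting: WVP = 2.9290 / (9.0770 * 18.0090)
Result: 0.0179179 g/(cm^2*hr)


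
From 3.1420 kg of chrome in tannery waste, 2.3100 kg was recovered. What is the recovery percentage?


Formula: Recovery = recovered / input * 100
Substituting: Recovery = 2.3100 / 3.1420 * 100
Result: 73.5201 %


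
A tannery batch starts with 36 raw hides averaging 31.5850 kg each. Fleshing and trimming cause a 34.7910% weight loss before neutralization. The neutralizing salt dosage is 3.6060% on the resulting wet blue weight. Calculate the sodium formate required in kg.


Total_raw = N * avg_wt = 36 * 31.5850 = 1137.0600 kg
Substrate = Total_raw * (1 - loss/100) = 1137.0600 * (1 - 34.7910/100) = 741.4655 kg
Neutralizer = Substrate * pct / 100 = 741.4655 * 3.6060 / 100 = 26.7372 kg


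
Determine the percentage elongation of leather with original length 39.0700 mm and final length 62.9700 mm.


Formula: Elongation = (Lf - L0) / L0 * 100
Substituting: Elongation = (62.9700 - 39.0700) / 39.0700 * 100
Result: 61.1723 %


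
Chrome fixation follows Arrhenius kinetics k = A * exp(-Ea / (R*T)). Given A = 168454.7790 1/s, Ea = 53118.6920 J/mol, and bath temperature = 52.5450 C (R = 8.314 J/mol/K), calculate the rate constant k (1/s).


T_K = T_C + 273.15 = 52.5450 + 273.15 = 325.6950 K
exponent = -Ea / (R * T_K) = -53118.6920 / (8.314 * 325.6950) = -19.6167
k = A * exp(exponent) = 168454.7790 * exp(-19.6167) = 5.0939e-04 1/s


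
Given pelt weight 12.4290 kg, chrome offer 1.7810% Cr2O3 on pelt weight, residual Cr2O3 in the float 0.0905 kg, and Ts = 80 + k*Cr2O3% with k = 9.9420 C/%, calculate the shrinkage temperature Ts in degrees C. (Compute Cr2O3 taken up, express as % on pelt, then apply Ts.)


Offered = pelt * offer_pct / 100 = 12.4290 * 1.7810 / 100 = 0.2214 kg
Uptake = offered - residual = 0.2214 - 0.0905 = 0.1309 kg
Cr2O3% on pelt = uptake / pelt * 100 = 0.1309 / 12.4290 * 100 = 1.0529 %
Ts = 80 + k * Cr2O3% = 80 + 9.9420 * 1.0529 = 90.4676 C


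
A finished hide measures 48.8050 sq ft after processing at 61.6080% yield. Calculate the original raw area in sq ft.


Formula: raw = finished * 100 / yield
Substituting: raw = 48.8050 * 100 / 61.6080
Result: 79.2186 sq ft


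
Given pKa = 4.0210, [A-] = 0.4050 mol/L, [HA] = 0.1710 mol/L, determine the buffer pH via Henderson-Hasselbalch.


ratio = [A-] / [HA] = 0.4050 / 0.1710 = 2.3684
log10(ratio) = 0.3745
pH = pKa + log10(ratio) = 4.0210 + 0.3745 = 4.3955


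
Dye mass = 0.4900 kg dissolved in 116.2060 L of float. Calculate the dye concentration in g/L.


Formula: Conc = dye_mass(kg) / volume(L) * 1000
Substituting: Conc = 0.4900 / 116.2060 * 1000
Result: 4.2166 g/L


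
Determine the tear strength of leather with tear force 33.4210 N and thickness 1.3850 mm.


Formula: Tear strength = force / thickness
Substituting: Tear strength = 33.4210 / 1.3850
Result: 24.1307 N/mm


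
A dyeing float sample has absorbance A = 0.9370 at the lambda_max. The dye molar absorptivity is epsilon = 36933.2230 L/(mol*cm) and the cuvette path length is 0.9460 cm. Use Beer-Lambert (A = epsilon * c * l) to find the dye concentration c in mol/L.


Formula: c = A / (epsilon * l)
Substituting: c = 0.9370 / (36933.2230 * 0.9460)
Result: 2.6818e-05 mol/L


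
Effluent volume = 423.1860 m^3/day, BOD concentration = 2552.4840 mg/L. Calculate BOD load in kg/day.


Formula: BOD_load = volume * conc / 1000
Substituting: BOD_load = 423.1860 * 2552.4840 / 1000
Result: 1080.1755 kg/day


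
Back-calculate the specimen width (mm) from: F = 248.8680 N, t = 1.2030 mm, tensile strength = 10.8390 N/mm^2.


Formula: w = F / (TS * t)
Substituting: w = 248.8680 / (10.8390 * 1.2030)
Result: 19.0860 mm


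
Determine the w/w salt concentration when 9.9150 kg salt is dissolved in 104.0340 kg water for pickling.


Formula: Conc = salt / (water + salt) * 100
Substituting: Conc = 9.9150 / (104.0340 + 9.9150) * 100
Result: 8.7013 %


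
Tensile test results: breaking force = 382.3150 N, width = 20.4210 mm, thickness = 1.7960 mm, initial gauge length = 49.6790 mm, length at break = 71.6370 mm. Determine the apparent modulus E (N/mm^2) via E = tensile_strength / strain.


TS = F / (w * t) = 382.3150 / (20.4210 * 1.7960) = 10.4241 N/mm^2
strain = (Lf - L0) / L0 = (71.6370 - 49.6790) / 49.6790 = 0.4420
E = TS / strain = 10.4241 / 0.4420 = 23.5840 N/mm^2


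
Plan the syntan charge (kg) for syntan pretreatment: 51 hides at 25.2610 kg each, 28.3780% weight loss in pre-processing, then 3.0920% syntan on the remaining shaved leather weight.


Total_raw = N * avg_wt = 51 * 25.2610 = 1288.3110 kg
Substrate = Total_raw * (1 - loss/100) = 1288.3110 * (1 - 28.3780/100) = 922.7141 kg
Syntan = Substrate * pct / 100 = 922.7141 * 3.0920 / 100 = 28.5303 kg


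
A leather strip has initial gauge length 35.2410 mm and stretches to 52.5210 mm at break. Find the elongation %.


Formula: Elongation = (Lf - L0) / L0 * 100
Substituting: Elongation = (52.5210 - 35.2410) / 35.2410 * 100
Result: 49.0338 %


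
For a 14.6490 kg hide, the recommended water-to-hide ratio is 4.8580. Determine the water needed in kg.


Formula: Water = hide_weight * ratio
Substituting: Water = 14.6490 * 4.8580
Result: 71.1648 kg


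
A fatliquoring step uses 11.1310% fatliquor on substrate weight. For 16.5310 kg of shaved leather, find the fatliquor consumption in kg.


Formula: Fat = substrate * pct / 100
Substituting: Fat = 16.5310 * 11.1310 / 100
Result: 1.8401 kg


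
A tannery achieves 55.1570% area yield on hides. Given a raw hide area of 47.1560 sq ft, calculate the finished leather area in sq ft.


Formula: finished = raw * yield / 100
Substituting: finished = 47.1560 * 55.1570 / 100
Result: 26.0098 sq ft


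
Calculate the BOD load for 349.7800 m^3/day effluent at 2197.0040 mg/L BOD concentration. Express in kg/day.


Formula: BOD_load = volume * conc / 1000
Substituting: BOD_load = 349.7800 * 2197.0040 / 1000
Result: 768.4681 kg/day


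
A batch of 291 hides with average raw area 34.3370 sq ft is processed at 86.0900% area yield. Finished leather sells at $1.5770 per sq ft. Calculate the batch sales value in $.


Raw_total = N * avg_area = 291 * 34.3370 = 9992.0670 sq ft
Finished = Raw_total * yield / 100 = 9992.0670 * 86.0900 / 100 = 8602.1705 sq ft
Value = Finished * price = 8602.1705 * 1.5770 = 13565.6228 $


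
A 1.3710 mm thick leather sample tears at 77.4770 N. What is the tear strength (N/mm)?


Formula: Tear strength = force / thickness
Substituting: Tear strength = 77.4770 / 1.3710
Result: 56.5113 N/mm


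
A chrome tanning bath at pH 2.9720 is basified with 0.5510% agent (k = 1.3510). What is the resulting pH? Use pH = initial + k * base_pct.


Formula: pH_final = pH_initial + k * base_pct
Substituting: pH_final = 2.9720 + 1.3510 * 0.5510
Result: 3.7164


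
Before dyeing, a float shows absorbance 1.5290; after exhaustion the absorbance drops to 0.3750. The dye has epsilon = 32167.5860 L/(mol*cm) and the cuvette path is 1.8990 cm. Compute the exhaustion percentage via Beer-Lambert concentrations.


c_initial = A_i / (epsilon * l) = 1.5290 / (32167.5860 * 1.8990) = 2.5030e-05 mol/L
c_final = A_f / (epsilon * l) = 0.3750 / (32167.5860 * 1.8990) = 6.1389e-06 mol/L
Exhaustion = (c_initial - c_final) / c_initial * 100 = (2.5030e-05 - 6.1389e-06) / 2.5030e-05 * 100 = 75.4742 %


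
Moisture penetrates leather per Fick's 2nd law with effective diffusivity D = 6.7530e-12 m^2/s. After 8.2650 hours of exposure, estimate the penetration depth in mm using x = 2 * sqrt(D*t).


t = 8.2650 hr * 3600 = 29754.0000 s
D * t = 6.7530e-12 * 29754.0000 = 2.0093e-07
x = 2 * sqrt(D*t) = 2 * sqrt(2.0093e-07) = 8.9650e-04 m = 0.8965 mm


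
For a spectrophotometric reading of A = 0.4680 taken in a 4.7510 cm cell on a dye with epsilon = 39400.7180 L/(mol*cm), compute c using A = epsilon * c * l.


Formula: c = A / (epsilon * l)
Substituting: c = 0.4680 / (39400.7180 * 4.7510)
Result: 2.5001e-06 mol/L


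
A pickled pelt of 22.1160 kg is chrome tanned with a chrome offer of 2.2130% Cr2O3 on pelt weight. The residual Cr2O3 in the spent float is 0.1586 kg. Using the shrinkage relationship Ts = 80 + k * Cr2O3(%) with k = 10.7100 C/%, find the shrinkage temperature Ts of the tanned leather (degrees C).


Offered = pelt * offer_pct / 100 = 22.1160 * 2.2130 / 100 = 0.4894 kg
Uptake = offered - residual = 0.4894 - 0.1586 = 0.3308 kg
Cr2O3% on pelt = uptake / pelt * 100 = 0.3308 / 22.1160 * 100 = 1.4959 %
Ts = 80 + k * Cr2O3% = 80 + 10.7100 * 1.4959 = 96.0208 C


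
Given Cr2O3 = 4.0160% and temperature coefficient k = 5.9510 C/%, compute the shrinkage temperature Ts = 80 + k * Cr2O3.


Formula: Ts = 80 + k * Cr2O3
Substituting: Ts = 80 + 5.9510 * 4.0160
Result: 103.8992 C


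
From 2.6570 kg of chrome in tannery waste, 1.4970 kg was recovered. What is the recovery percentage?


Formula: Recovery = recovered / input * 100
Substituting: Recovery = 1.4970 / 2.6570 * 100
Result: 56.3417 %


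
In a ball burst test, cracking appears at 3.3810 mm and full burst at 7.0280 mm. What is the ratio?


Formula: Ratio = crack / burst
Substituting: Ratio = 3.3810 / 7.0280
Result: 0.4811


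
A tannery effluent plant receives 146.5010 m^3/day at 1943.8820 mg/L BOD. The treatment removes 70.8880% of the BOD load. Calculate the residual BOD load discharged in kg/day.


Load_in = volume * conc / 1000 = 146.5010 * 1943.8820 / 1000 = 284.7807 kg/day
Removed = Load_in * eff / 100 = 284.7807 * 70.8880 / 100 = 201.8753 kg/day
Load_out = Load_in - Removed = 284.7807 - 201.8753 = 82.9053 kg/day


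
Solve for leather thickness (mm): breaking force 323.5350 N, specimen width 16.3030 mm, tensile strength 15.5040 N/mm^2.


Formula: t = F / (TS * w)
Substituting: t = 323.5350 / (15.5040 * 16.3030)
Result: 1.2800 mm


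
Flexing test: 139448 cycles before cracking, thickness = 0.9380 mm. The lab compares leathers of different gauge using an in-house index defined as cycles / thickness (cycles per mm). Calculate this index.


Formula: Index = cycles / thickness
Substituting: Index = 139448 / 0.9380
Result: 148665.2452 cycles/mm


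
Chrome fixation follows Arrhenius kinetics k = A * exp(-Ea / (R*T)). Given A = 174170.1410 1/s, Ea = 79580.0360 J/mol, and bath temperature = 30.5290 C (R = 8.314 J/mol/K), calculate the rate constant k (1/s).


T_K = T_C + 273.15 = 30.5290 + 273.15 = 303.6790 K
exponent = -Ea / (R * T_K) = -79580.0360 / (8.314 * 303.6790) = -31.5195
k = A * exp(exponent) = 174170.1410 * exp(-31.5195) = 3.5664e-09 1/s


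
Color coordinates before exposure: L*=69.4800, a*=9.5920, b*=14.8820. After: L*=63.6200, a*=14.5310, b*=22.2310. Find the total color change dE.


dL = -5.8600, da = 4.9390, db = 7.3490
dE = sqrt((-5.8600)^2 + 4.9390^2 + 7.3490^2) = 10.6180


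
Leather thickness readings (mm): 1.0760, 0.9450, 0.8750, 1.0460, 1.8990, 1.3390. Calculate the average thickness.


Formula: Average = sum / n
Substituting: Average = 7.1800 / 6
Result: 1.1967 mm


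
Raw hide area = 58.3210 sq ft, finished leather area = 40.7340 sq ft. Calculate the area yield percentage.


Formula: Yield = finished / raw * 100
Substituting: Yield = 40.7340 / 58.3210 * 100
Result: 69.8445 %


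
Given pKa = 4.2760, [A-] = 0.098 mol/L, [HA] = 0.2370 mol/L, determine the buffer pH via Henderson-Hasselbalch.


ratio = [A-] / [HA] = 0.098 / 0.2370 = 0.4135
log10(ratio) = -0.3835
pH = pKa + log10(ratio) = 4.2760 - 0.3835 = 3.8925


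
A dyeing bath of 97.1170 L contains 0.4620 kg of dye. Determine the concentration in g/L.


Formula: Conc = dye_mass(kg) / volume(L) * 1000
Substituting: Conc = 0.4620 / 97.1170 * 1000
Result: 4.7571 g/L


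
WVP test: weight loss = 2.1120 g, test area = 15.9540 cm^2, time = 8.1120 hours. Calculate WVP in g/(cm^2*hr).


Formula: WVP = loss / (area * time)
Substituting: WVP = 2.1120 / (15.9540 * 8.1120)
Result: 0.0163191 g/(cm^2*hr)


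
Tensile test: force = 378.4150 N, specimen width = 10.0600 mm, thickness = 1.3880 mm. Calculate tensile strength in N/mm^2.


Formula: TS = force / (width * thickness)
Substituting: TS = 378.4150 / (10.0600 * 1.3880)
Result: 27.1007 N/mm^2


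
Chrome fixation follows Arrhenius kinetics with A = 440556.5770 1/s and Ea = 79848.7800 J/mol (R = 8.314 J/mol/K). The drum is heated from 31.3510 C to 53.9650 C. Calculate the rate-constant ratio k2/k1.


T1 = 31.3510 + 273.15 = 304.5010 K; T2 = 53.9650 + 273.15 = 327.1150 K
k1 = A * exp(-Ea/(R*T1)) = 440556.5770 * exp(-79848.7800/(8.314*304.5010)) = 8.8330e-09 1/s
k2 = A * exp(-Ea/(R*T2)) = 440556.5770 * exp(-79848.7800/(8.314*327.1150)) = 7.8174e-08 1/s
k2/k1 = 7.8174e-08 / 8.8330e-09 = 8.8503


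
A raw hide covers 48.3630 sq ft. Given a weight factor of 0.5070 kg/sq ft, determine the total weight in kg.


Formula: Weight = area * weight_per_sqft
Substituting: Weight = 48.3630 * 0.5070
Result: 24.5200 kg


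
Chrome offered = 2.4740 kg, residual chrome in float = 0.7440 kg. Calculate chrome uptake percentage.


Formula: Uptake = (offered - residual) / offered * 100
Substituting: Uptake = (2.4740 - 0.7440) / 2.4740 * 100
Result: 69.9272 %


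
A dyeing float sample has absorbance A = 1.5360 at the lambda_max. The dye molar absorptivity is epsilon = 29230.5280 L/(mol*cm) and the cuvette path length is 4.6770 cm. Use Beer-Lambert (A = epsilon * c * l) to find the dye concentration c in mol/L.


Formula: c = A / (epsilon * l)
Substituting: c = 1.5360 / (29230.5280 * 4.6770)
Result: 1.1235e-05 mol/L


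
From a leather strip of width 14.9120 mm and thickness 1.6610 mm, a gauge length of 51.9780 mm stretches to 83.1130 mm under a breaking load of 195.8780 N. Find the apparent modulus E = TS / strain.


TS = F / (w * t) = 195.8780 / (14.9120 * 1.6610) = 7.9082 N/mm^2
strain = (Lf - L0) / L0 = (83.1130 - 51.9780) / 51.9780 = 0.5990
E = TS / strain = 7.9082 / 0.5990 = 13.2023 N/mm^2


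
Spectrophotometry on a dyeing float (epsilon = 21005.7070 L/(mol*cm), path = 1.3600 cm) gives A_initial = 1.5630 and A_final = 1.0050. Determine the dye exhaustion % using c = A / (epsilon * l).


c_initial = A_i / (epsilon * l) = 1.5630 / (21005.7070 * 1.3600) = 5.4712e-05 mol/L
c_final = A_f / (epsilon * l) = 1.0050 / (21005.7070 * 1.3600) = 3.5180e-05 mol/L
Exhaustion = (c_initial - c_final) / c_initial * 100 = (5.4712e-05 - 3.5180e-05) / 5.4712e-05 * 100 = 35.7006 %


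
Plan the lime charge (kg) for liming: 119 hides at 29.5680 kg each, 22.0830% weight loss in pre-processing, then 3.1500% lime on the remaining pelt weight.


Total_raw = N * avg_wt = 119 * 29.5680 = 3518.5920 kg
Substrate = Total_raw * (1 - loss/100) = 3518.5920 * (1 - 22.0830/100) = 2741.5813 kg
Lime = Substrate * pct / 100 = 2741.5813 * 3.1500 / 100 = 86.3598 kg


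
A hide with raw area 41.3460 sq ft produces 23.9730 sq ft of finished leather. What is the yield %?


Formula: Yield = finished / raw * 100
Substituting: Yield = 23.9730 / 41.3460 * 100
Result: 57.9814 %


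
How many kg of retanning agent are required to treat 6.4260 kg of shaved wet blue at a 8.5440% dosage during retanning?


Formula: Retan = substrate * pct / 100
Substituting: Retan = 6.4260 * 8.5440 / 100
Result: 0.5490 kg


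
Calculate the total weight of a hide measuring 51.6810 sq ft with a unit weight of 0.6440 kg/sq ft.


Formula: Weight = area * weight_per_sqft
Substituting: Weight = 51.6810 * 0.6440
Result: 33.2826 kg


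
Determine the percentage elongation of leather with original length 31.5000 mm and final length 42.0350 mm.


Formula: Elongation = (Lf - L0) / L0 * 100
Substituting: Elongation = (42.0350 - 31.5000) / 31.5000 * 100
Result: 33.4444 %


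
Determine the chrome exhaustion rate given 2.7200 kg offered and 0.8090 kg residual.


Formula: Uptake = (offered - residual) / offered * 100
Substituting: Uptake = (2.7200 - 0.8090) / 2.7200 * 100
Result: 70.2574 %


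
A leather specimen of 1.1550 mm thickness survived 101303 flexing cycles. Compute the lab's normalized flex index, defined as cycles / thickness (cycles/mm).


Formula: Index = cycles / thickness
Substituting: Index = 101303 / 1.1550
Result: 87708.2251 cycles/mm


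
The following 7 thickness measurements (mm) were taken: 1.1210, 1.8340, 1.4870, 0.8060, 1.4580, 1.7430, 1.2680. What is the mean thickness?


Formula: Average = sum / n
Substituting: Average = 9.7170 / 7
Result: 1.3881 mm


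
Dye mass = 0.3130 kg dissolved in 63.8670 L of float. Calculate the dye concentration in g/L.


Formula: Conc = dye_mass(kg) / volume(L) * 1000
Substituting: Conc = 0.3130 / 63.8670 * 1000
Result: 4.9008 g/L


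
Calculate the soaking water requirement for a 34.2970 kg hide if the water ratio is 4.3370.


Formula: Water = hide_weight * ratio
Substituting: Water = 34.2970 * 4.3370
Result: 148.7461 kg


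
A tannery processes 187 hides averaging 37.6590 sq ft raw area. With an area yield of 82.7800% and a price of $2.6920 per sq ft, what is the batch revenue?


Raw_total = N * avg_area = 187 * 37.6590 = 7042.2330 sq ft
Finished = Raw_total * yield / 100 = 7042.2330 * 82.7800 / 100 = 5829.5605 sq ft
Value = Finished * price = 5829.5605 * 2.6920 = 15693.1768 $


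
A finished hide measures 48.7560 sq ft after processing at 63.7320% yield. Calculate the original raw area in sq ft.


Formula: raw = finished * 100 / yield
Substituting: raw = 48.7560 * 100 / 63.7320
Result: 76.5016 sq ft


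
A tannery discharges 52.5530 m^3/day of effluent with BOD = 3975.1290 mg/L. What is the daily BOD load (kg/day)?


Formula: BOD_load = volume * conc / 1000
Substituting: BOD_load = 52.5530 * 3975.1290 / 1000
Result: 208.9050 kg/day


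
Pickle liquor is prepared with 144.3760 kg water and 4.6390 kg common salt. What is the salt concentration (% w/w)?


Formula: Conc = salt / (water + salt) * 100
Substituting: Conc = 4.6390 / (144.3760 + 4.6390) * 100
Result: 3.1131 %


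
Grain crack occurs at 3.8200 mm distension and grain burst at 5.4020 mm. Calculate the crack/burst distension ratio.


Formula: Ratio = crack / burst
Substituting: Ratio = 3.8200 / 5.4020
Result: 0.7071


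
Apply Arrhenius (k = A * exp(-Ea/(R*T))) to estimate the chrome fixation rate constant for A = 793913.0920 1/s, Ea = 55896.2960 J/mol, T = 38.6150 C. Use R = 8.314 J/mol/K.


T_K = T_C + 273.15 = 38.6150 + 273.15 = 311.7650 K
exponent = -Ea / (R * T_K) = -55896.2960 / (8.314 * 311.7650) = -21.5648
k = A * exp(exponent) = 793913.0920 * exp(-21.5648) = 3.4221e-04 1/s


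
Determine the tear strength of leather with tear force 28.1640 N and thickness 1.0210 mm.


Formula: Tear strength = force / thickness
Substituting: Tear strength = 28.1640 / 1.0210
Result: 27.5847 N/mm


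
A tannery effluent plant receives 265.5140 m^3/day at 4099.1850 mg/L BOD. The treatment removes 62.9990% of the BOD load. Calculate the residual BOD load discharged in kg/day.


Load_in = volume * conc / 1000 = 265.5140 * 4099.1850 / 1000 = 1088.3910 kg/day
Removed = Load_in * eff / 100 = 1088.3910 * 62.9990 / 100 = 685.6754 kg/day
Load_out = Load_in - Removed = 1088.3910 - 685.6754 = 402.7156 kg/day


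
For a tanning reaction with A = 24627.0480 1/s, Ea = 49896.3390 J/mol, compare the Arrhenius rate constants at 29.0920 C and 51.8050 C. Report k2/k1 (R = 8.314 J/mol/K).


T1 = 29.0920 + 273.15 = 302.2420 K; T2 = 51.8050 + 273.15 = 324.9550 K
k1 = A * exp(-Ea/(R*T1)) = 24627.0480 * exp(-49896.3390/(8.314*302.2420)) = 5.8590e-05 1/s
k2 = A * exp(-Ea/(R*T2)) = 24627.0480 * exp(-49896.3390/(8.314*324.9550)) = 2.3473e-04 1/s
k2/k1 = 2.3473e-04 / 5.8590e-05 = 4.0064


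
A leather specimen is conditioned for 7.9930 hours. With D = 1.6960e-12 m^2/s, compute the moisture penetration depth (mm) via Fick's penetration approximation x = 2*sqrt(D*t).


t = 7.9930 hr * 3600 = 28774.8000 s
D * t = 1.6960e-12 * 28774.8000 = 4.8802e-08
x = 2 * sqrt(D*t) = 2 * sqrt(4.8802e-08) = 4.4182e-04 m = 0.4418 mm


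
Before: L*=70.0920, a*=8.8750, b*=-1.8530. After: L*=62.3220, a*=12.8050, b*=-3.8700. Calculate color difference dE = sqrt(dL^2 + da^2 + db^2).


dL = -7.7700, da = 3.9300, db = -2.0170
dE = sqrt((-7.7700)^2 + 3.9300^2 + (-2.0170)^2) = 8.9379


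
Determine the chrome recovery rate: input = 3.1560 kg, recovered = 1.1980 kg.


Formula: Recovery = recovered / input * 100
Substituting: Recovery = 1.1980 / 3.1560 * 100
Result: 37.9594 %


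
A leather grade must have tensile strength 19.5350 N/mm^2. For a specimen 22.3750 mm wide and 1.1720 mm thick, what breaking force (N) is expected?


Formula: F = TS * w * t
Substituting: F = 19.5350 * 22.3750 * 1.1720
Result: 512.2761 N


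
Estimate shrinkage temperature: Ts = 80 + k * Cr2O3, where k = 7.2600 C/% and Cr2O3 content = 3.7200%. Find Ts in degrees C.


Formula: Ts = 80 + k * Cr2O3
Substituting: Ts = 80 + 7.2600 * 3.7200
Result: 107.0072 C


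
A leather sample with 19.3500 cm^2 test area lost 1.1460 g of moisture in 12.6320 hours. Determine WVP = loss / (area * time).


Formula: WVP = loss / (area * time)
Substituting: WVP = 1.1460 / (19.3500 * 12.6320)
Result: 0.00468847 g/(cm^2*hr)


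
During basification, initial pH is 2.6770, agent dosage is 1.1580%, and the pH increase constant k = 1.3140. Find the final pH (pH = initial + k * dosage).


Formula: pH_final = pH_initial + k * base_pct
Substituting: pH_final = 2.6770 + 1.3140 * 1.1580
Result: 4.1986


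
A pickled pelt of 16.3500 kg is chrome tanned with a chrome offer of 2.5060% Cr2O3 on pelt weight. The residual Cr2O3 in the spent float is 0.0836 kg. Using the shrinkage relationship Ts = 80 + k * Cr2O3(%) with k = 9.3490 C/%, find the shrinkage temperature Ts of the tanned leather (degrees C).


Offered = pelt * offer_pct / 100 = 16.3500 * 2.5060 / 100 = 0.4097 kg
Uptake = offered - residual = 0.4097 - 0.0836 = 0.3261 kg
Cr2O3% on pelt = uptake / pelt * 100 = 0.3261 / 16.3500 * 100 = 1.9947 %
Ts = 80 + k * Cr2O3% = 80 + 9.3490 * 1.9947 = 98.6483 C


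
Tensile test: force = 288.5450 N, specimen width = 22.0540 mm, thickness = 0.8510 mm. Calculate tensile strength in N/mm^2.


Formula: TS = force / (width * thickness)
Substituting: TS = 288.5450 / (22.0540 * 0.8510)
Result: 15.3743 N/mm^2


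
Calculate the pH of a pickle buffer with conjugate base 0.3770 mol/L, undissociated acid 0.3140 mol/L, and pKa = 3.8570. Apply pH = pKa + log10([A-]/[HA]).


ratio = [A-] / [HA] = 0.3770 / 0.3140 = 1.2006
log10(ratio) = 0.0794117
pH = pKa + log10(ratio) = 3.8570 + 0.0794117 = 3.9364


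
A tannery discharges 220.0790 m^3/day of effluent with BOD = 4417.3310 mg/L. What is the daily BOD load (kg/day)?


Formula: BOD_load = volume * conc / 1000
Substituting: BOD_load = 220.0790 * 4417.3310 / 1000
Result: 972.1618 kg/day


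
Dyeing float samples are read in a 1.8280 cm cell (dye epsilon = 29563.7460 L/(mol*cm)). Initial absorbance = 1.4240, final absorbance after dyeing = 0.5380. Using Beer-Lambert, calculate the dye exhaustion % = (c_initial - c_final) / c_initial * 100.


c_initial = A_i / (epsilon * l) = 1.4240 / (29563.7460 * 1.8280) = 2.6350e-05 mol/L
c_final = A_f / (epsilon * l) = 0.5380 / (29563.7460 * 1.8280) = 9.9551e-06 mol/L
Exhaustion = (c_initial - c_final) / c_initial * 100 = (2.6350e-05 - 9.9551e-06) / 2.6350e-05 * 100 = 62.2191 %


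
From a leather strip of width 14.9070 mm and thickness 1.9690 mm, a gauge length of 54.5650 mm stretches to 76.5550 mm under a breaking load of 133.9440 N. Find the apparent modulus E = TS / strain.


TS = F / (w * t) = 133.9440 / (14.9070 * 1.9690) = 4.5634 N/mm^2
strain = (Lf - L0) / L0 = (76.5550 - 54.5650) / 54.5650 = 0.4030
E = TS / strain = 4.5634 / 0.4030 = 11.3234 N/mm^2


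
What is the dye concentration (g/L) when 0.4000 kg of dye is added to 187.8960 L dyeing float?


Formula: Conc = dye_mass(kg) / volume(L) * 1000
Substituting: Conc = 0.4000 / 187.8960 * 1000
Result: 2.1288 g/L


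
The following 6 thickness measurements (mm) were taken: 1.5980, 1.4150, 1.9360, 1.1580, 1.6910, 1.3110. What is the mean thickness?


Formula: Average = sum / n
Substituting: Average = 9.1090 / 6
Result: 1.5182 mm


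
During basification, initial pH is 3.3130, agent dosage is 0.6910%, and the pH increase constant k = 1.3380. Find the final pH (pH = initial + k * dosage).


Formula: pH_final = pH_initial + k * base_pct
Substituting: pH_final = 3.3130 + 1.3380 * 0.6910
Result: 4.2376


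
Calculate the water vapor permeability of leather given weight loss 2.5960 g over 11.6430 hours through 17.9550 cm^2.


Formula: WVP = loss / (area * time)
Substituting: WVP = 2.5960 / (17.9550 * 11.6430)
Result: 0.0124181 g/(cm^2*hr)


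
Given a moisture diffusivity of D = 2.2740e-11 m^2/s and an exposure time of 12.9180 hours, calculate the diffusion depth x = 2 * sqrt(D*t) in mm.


t = 12.9180 hr * 3600 = 46504.8000 s
D * t = 2.2740e-11 * 46504.8000 = 1.0575e-06
x = 2 * sqrt(D*t) = 2 * sqrt(1.0575e-06) = 0.00205672 m = 2.0567 mm


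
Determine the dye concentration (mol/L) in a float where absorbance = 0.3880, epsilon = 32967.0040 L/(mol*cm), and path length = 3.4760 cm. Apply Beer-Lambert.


Formula: c = A / (epsilon * l)
Substituting: c = 0.3880 / (32967.0040 * 3.4760)
Result: 3.3859e-06 mol/L


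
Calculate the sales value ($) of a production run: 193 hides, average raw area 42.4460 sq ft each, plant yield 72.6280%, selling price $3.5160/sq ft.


Raw_total = N * avg_area = 193 * 42.4460 = 8192.0780 sq ft
Finished = Raw_total * yield / 100 = 8192.0780 * 72.6280 / 100 = 5949.7424 sq ft
Value = Finished * price = 5949.7424 * 3.5160 = 20919.2943 $


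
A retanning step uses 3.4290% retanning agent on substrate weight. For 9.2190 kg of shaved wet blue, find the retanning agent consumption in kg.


Formula: Retan = substrate * pct / 100
Substituting: Retan = 9.2190 * 3.4290 / 100
Result: 0.3161 kg


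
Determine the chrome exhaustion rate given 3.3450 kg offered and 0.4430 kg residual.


Formula: Uptake = (offered - residual) / offered * 100
Substituting: Uptake = (3.3450 - 0.4430) / 3.3450 * 100
Result: 86.7564 %


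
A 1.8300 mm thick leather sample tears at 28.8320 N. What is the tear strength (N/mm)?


Formula: Tear strength = force / thickness
Substituting: Tear strength = 28.8320 / 1.8300
Result: 15.7552 N/mm


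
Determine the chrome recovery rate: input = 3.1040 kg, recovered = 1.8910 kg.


Formula: Recovery = recovered / input * 100
Substituting: Recovery = 1.8910 / 3.1040 * 100
Result: 60.9214 %


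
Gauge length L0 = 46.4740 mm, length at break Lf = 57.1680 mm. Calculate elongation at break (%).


Formula: Elongation = (Lf - L0) / L0 * 100
Substituting: Elongation = (57.1680 - 46.4740) / 46.4740 * 100
Result: 23.0107 %


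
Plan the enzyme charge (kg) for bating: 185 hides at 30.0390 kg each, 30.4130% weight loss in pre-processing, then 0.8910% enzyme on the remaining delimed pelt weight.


Total_raw = N * avg_wt = 185 * 30.0390 = 5557.2150 kg
Substrate = Total_raw * (1 - loss/100) = 5557.2150 * (1 - 30.4130/100) = 3867.0992 kg
Enzyme = Substrate * pct / 100 = 3867.0992 * 0.8910 / 100 = 34.4559 kg


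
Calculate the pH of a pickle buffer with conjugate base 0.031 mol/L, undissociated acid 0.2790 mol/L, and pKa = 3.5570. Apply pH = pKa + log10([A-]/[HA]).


ratio = [A-] / [HA] = 0.031 / 0.2790 = 0.1111
log10(ratio) = -0.9542
pH = pKa + log10(ratio) = 3.5570 - 0.9542 = 2.6028


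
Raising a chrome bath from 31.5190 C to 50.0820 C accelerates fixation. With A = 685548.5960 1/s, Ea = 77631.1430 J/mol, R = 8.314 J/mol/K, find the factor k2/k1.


T1 = 31.5190 + 273.15 = 304.6690 K; T2 = 50.0820 + 273.15 = 323.2320 K
k1 = A * exp(-Ea/(R*T1)) = 685548.5960 * exp(-77631.1430/(8.314*304.6690)) = 3.3567e-08 1/s
k2 = A * exp(-Ea/(R*T2)) = 685548.5960 * exp(-77631.1430/(8.314*323.2320)) = 1.9512e-07 1/s
k2/k1 = 1.9512e-07 / 3.3567e-08 = 5.8129


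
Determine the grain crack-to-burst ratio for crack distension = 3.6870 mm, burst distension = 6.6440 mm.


Formula: Ratio = crack / burst
Substituting: Ratio = 3.6870 / 6.6440
Result: 0.5549


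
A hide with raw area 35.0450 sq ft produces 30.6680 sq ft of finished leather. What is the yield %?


Formula: Yield = finished / raw * 100
Substituting: Yield = 30.6680 / 35.0450 * 100
Result: 87.5103 %


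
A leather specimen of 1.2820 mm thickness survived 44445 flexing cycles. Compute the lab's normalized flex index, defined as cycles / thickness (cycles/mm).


Formula: Index = cycles / thickness
Substituting: Index = 44445 / 1.2820
Result: 34668.4867 cycles/mm


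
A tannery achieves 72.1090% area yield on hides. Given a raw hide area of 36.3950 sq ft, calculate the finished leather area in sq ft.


Formula: finished = raw * yield / 100
Substituting: finished = 36.3950 * 72.1090 / 100
Result: 26.2441 sq ft


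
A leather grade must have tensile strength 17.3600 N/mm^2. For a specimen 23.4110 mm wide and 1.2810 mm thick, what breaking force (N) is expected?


Formula: F = TS * w * t
Substituting: F = 17.3600 * 23.4110 * 1.2810
Result: 520.6176 N


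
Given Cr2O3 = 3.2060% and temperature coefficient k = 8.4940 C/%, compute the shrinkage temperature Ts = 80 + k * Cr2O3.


Formula: Ts = 80 + k * Cr2O3
Substituting: Ts = 80 + 8.4940 * 3.2060
Result: 107.2318 C


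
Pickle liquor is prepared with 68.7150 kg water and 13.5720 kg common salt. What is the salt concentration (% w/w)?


Formula: Conc = salt / (water + salt) * 100
Substituting: Conc = 13.5720 / (68.7150 + 13.5720) * 100
Result: 16.4935 %


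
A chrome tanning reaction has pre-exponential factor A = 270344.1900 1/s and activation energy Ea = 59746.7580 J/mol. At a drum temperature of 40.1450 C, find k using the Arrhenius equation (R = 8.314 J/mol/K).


T_K = T_C + 273.15 = 40.1450 + 273.15 = 313.2950 K
exponent = -Ea / (R * T_K) = -59746.7580 / (8.314 * 313.2950) = -22.9378
k = A * exp(exponent) = 270344.1900 * exp(-22.9378) = 2.9524e-05 1/s


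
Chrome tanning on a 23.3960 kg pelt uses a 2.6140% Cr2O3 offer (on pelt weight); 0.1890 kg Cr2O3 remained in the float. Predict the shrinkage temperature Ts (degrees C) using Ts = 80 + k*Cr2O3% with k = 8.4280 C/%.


Offered = pelt * offer_pct / 100 = 23.3960 * 2.6140 / 100 = 0.6116 kg
Uptake = offered - residual = 0.6116 - 0.1890 = 0.4226 kg
Cr2O3% on pelt = uptake / pelt * 100 = 0.4226 / 23.3960 * 100 = 1.8062 %
Ts = 80 + k * Cr2O3% = 80 + 8.4280 * 1.8062 = 95.2224 C


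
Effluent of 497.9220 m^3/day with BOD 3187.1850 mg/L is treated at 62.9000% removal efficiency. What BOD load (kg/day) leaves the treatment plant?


Load_in = volume * conc / 1000 = 497.9220 * 3187.1850 / 1000 = 1586.9695 kg/day
Removed = Load_in * eff / 100 = 1586.9695 * 62.9000 / 100 = 998.2038 kg/day
Load_out = Load_in - Removed = 1586.9695 - 998.2038 = 588.7657 kg/day


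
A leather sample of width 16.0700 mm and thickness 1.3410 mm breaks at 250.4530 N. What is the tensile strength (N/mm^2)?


Formula: TS = force / (width * thickness)
Substituting: TS = 250.4530 / (16.0700 * 1.3410)
Result: 11.6220 N/mm^2


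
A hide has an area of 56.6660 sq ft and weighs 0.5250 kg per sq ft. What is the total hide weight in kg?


Formula: Weight = area * weight_per_sqft
Substituting: Weight = 56.6660 * 0.5250
Result: 29.7496 kg


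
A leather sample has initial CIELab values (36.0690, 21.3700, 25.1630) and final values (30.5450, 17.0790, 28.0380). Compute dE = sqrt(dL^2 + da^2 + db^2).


dL = -5.5240, da = -4.2910, db = 2.8750
dE = sqrt((-5.5240)^2 + (-4.2910)^2 + 2.8750^2) = 7.5626


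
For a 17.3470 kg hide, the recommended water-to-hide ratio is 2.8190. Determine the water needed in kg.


Formula: Water = hide_weight * ratio
Substituting: Water = 17.3470 * 2.8190
Result: 48.9012 kg


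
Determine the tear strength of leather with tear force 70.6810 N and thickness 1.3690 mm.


Formula: Tear strength = force / thickness
Substituting: Tear strength = 70.6810 / 1.3690
Result: 51.6297 N/mm


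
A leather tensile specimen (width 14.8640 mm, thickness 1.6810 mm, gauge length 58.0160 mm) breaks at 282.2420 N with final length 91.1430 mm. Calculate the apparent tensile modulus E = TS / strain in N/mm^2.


TS = F / (w * t) = 282.2420 / (14.8640 * 1.6810) = 11.2958 N/mm^2
strain = (Lf - L0) / L0 = (91.1430 - 58.0160) / 58.0160 = 0.5710
E = TS / strain = 11.2958 / 0.5710 = 19.7826 N/mm^2


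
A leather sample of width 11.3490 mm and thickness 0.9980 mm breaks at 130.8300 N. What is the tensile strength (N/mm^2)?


Formula: TS = force / (width * thickness)
Substituting: TS = 130.8300 / (11.3490 * 0.9980)
Result: 11.5510 N/mm^2


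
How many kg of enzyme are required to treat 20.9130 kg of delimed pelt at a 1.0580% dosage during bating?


Formula: Enzyme = substrate * pct / 100
Substituting: Enzyme = 20.9130 * 1.0580 / 100
Result: 0.2213 kg


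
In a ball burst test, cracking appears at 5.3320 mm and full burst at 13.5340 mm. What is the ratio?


Formula: Ratio = crack / burst
Substituting: Ratio = 5.3320 / 13.5340
Result: 0.3940


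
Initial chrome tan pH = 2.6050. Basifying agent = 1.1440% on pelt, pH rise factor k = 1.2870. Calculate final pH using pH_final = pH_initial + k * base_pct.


Formula: pH_final = pH_initial + k * base_pct
Substituting: pH_final = 2.6050 + 1.2870 * 1.1440
Result: 4.0773


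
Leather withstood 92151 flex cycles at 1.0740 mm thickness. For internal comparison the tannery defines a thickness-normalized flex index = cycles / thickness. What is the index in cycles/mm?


Formula: Index = cycles / thickness
Substituting: Index = 92151 / 1.0740
Result: 85801.6760 cycles/mm


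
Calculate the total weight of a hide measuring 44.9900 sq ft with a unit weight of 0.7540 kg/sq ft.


Formula: Weight = area * weight_per_sqft
Substituting: Weight = 44.9900 * 0.7540
Result: 33.9225 kg


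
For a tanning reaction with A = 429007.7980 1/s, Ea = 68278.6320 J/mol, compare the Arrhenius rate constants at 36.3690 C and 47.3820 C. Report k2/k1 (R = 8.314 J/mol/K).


T1 = 36.3690 + 273.15 = 309.5190 K; T2 = 47.3820 + 273.15 = 320.5320 K
k1 = A * exp(-Ea/(R*T1)) = 429007.7980 * exp(-68278.6320/(8.314*309.5190)) = 1.2862e-06 1/s
k2 = A * exp(-Ea/(R*T2)) = 429007.7980 * exp(-68278.6320/(8.314*320.5320)) = 3.2005e-06 1/s
k2/k1 = 3.2005e-06 / 1.2862e-06 = 2.4884


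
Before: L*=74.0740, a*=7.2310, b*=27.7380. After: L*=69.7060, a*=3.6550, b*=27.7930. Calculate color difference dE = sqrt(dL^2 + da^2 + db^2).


dL = -4.3680, da = -3.5760, db = 0.055
dE = sqrt((-4.3680)^2 + (-3.5760)^2 + 0.055^2) = 5.6454


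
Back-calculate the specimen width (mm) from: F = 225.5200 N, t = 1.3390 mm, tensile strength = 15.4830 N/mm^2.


Formula: w = F / (TS * t)
Substituting: w = 225.5200 / (15.4830 * 1.3390)
Result: 10.8780 mm


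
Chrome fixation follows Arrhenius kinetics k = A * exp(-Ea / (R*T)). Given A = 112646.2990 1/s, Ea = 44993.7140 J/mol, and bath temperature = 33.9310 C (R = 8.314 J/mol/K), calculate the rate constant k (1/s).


T_K = T_C + 273.15 = 33.9310 + 273.15 = 307.0810 K
exponent = -Ea / (R * T_K) = -44993.7140 / (8.314 * 307.0810) = -17.6234
k = A * exp(exponent) = 112646.2990 * exp(-17.6234) = 0.00250026 1/s


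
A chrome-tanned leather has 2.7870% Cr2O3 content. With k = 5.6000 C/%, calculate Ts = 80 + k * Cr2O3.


Formula: Ts = 80 + k * Cr2O3
Substituting: Ts = 80 + 5.6000 * 2.7870
Result: 95.6072 C


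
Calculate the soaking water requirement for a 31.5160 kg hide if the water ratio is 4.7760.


Formula: Water = hide_weight * ratio
Substituting: Water = 31.5160 * 4.7760
Result: 150.5204 kg


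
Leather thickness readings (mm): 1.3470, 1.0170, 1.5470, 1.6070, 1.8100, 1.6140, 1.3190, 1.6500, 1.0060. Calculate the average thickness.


Formula: Average = sum / n
Substituting: Average = 12.9170 / 9
Result: 1.4352 mm


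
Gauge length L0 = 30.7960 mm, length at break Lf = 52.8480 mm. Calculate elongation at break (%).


Formula: Elongation = (Lf - L0) / L0 * 100
Substituting: Elongation = (52.8480 - 30.7960) / 30.7960 * 100
Result: 71.6067 %


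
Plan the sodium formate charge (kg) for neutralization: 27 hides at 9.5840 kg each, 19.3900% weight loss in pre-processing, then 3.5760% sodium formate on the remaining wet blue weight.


Total_raw = N * avg_wt = 27 * 9.5840 = 258.7680 kg
Substrate = Total_raw * (1 - loss/100) = 258.7680 * (1 - 19.3900/100) = 208.5929 kg
Neutralizer = Substrate * pct / 100 = 208.5929 * 3.5760 / 100 = 7.4593 kg


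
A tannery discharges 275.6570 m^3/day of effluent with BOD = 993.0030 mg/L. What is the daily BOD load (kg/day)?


Formula: BOD_load = volume * conc / 1000
Substituting: BOD_load = 275.6570 * 993.0030 / 1000
Result: 273.7282 kg/day


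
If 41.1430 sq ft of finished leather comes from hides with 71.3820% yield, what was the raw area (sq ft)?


Formula: raw = finished * 100 / yield
Substituting: raw = 41.1430 * 100 / 71.3820
Result: 57.6378 sq ft


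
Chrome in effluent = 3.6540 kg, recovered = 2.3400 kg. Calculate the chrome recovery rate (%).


Formula: Recovery = recovered / input * 100
Substituting: Recovery = 2.3400 / 3.6540 * 100
Result: 64.0394 %


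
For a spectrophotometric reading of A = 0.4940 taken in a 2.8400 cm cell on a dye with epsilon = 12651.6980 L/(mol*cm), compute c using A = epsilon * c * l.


Formula: c = A / (epsilon * l)
Substituting: c = 0.4940 / (12651.6980 * 2.8400)
Result: 1.3749e-05 mol/L


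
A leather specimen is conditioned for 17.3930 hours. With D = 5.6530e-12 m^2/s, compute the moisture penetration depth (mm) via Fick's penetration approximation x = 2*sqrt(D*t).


t = 17.3930 hr * 3600 = 62614.8000 s
D * t = 5.6530e-12 * 62614.8000 = 3.5396e-07
x = 2 * sqrt(D*t) = 2 * sqrt(3.5396e-07) = 0.00118989 m = 1.1899 mm


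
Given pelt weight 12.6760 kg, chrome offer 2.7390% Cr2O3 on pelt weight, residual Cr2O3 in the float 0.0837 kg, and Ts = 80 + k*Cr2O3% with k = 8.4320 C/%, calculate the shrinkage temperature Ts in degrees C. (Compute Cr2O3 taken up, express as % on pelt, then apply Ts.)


Offered = pelt * offer_pct / 100 = 12.6760 * 2.7390 / 100 = 0.3472 kg
Uptake = offered - residual = 0.3472 - 0.0837 = 0.2635 kg
Cr2O3% on pelt = uptake / pelt * 100 = 0.2635 / 12.6760 * 100 = 2.0787 %
Ts = 80 + k * Cr2O3% = 80 + 8.4320 * 2.0787 = 97.5276 C


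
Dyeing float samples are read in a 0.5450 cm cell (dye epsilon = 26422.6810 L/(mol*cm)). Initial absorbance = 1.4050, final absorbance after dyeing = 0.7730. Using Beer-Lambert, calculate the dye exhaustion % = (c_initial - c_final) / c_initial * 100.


c_initial = A_i / (epsilon * l) = 1.4050 / (26422.6810 * 0.5450) = 9.7567e-05 mol/L
c_final = A_f / (epsilon * l) = 0.7730 / (26422.6810 * 0.5450) = 5.3679e-05 mol/L
Exhaustion = (c_initial - c_final) / c_initial * 100 = (9.7567e-05 - 5.3679e-05) / 9.7567e-05 * 100 = 44.9822 %


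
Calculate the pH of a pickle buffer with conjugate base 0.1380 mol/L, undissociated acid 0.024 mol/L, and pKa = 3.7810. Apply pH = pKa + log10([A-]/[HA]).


ratio = [A-] / [HA] = 0.1380 / 0.024 = 5.7500
log10(ratio) = 0.7597
pH = pKa + log10(ratio) = 3.7810 + 0.7597 = 4.5407


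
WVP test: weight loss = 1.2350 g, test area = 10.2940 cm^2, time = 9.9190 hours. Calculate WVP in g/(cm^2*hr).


Formula: WVP = loss / (area * time)
Substituting: WVP = 1.2350 / (10.2940 * 9.9190)
Result: 0.0120953 g/(cm^2*hr)


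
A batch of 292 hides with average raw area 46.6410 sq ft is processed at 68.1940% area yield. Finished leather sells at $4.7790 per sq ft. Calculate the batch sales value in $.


Raw_total = N * avg_area = 292 * 46.6410 = 13619.1720 sq ft
Finished = Raw_total * yield / 100 = 13619.1720 * 68.1940 / 100 = 9287.4582 sq ft
Value = Finished * price = 9287.4582 * 4.7790 = 44384.7625 $
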